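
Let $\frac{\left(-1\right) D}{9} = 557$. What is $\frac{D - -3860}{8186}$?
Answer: $- \frac{1153}{8186} \approx -0.14085$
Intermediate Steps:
$D = -5013$ ($D = \left(-9\right) 557 = -5013$)
$\frac{D - -3860}{8186} = \frac{-5013 - -3860}{8186} = \left(-5013 + 3860\right) \frac{1}{8186} = \left(-1153\right) \frac{1}{8186} = - \frac{1153}{8186}$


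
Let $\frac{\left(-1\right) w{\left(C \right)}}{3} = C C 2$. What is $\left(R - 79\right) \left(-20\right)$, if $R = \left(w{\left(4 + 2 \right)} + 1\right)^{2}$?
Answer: $-922920$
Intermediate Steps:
$w{\left(C \right)} = - 6 C^{2}$ ($w{\left(C \right)} = - 3 C C 2 = - 3 C^{2} \cdot 2 = - 3 \cdot 2 C^{2} = - 6 C^{2}$)
$R = 46225$ ($R = \left(- 6 \left(4 + 2\right)^{2} + 1\right)^{2} = \left(- 6 \cdot 6^{2} + 1\right)^{2} = \left(\left(-6\right) 36 + 1\right)^{2} = \left(-216 + 1\right)^{2} = \left(-215\right)^{2} = 46225$)
$\left(R - 79\right) \left(-20\right) = \left(46225 - 79\right) \left(-20\right) = 46146 \left(-20\right) = -922920$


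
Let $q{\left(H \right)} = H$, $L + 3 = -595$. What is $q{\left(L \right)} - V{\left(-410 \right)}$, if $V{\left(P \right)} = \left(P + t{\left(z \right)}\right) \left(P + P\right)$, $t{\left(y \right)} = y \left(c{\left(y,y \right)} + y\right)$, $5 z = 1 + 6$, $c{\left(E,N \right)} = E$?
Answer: $- \frac{1667918}{5} \approx -3.3358 \cdot 10^{5}$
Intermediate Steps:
$L = -598$ ($L = -3 - 595 = -598$)
$z = \frac{7}{5}$ ($z = \frac{1 + 6}{5} = \frac{1}{5} \cdot 7 = \frac{7}{5} \approx 1.4$)
$t{\left(y \right)} = 2 y^{2}$ ($t{\left(y \right)} = y \left(y + y\right) = y 2 y = 2 y^{2}$)
$V{\left(P \right)} = 2 P \left(\frac{98}{25} + P\right)$ ($V{\left(P \right)} = \left(P + 2 \left(\frac{7}{5}\right)^{2}\right) \left(P + P\right) = \left(P + 2 \cdot \frac{49}{25}\right) 2 P = \left(P + \frac{98}{25}\right) 2 P = \left(\frac{98}{25} + P\right) 2 P = 2 P \left(\frac{98}{25} + P\right)$)
$q{\left(L \right)} - V{\left(-410 \right)} = -598 - \frac{2}{25} \left(-410\right) \left(98 + 25 \left(-410\right)\right) = -598 - \frac{2}{25} \left(-410\right) \left(98 - 10250\right) = -598 - \frac{2}{25} \left(-410\right) \left(-10152\right) = -598 - \frac{1664928}{5} = - \frac{1667918}{5}$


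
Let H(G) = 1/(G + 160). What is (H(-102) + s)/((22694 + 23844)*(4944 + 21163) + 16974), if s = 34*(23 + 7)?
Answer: 59161/70469103320 ≈ 8.3953e-7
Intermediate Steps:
s = 1020 (s = 34*30 = 1020)
H(G) = 1/(160 + G)
(H(-102) + s)/((22694 + 23844)*(4944 + 21163) + 16974) = (1/(160 - 102) + 1020)/((22694 + 23844)*(4944 + 21163) + 16974) = (1/58 + 1020)/(46538*26107 + 16974) = (1/58 + 1020)/(1214967566 + 16974) = (59161/58)/1214984540 = (59161/58)*(1/1214984540) = 59161/70469103320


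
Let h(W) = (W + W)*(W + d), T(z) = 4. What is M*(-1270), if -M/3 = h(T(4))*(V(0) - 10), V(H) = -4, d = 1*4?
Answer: -3413760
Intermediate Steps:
d = 4
h(W) = 2*W*(4 + W) (h(W) = (W + W)*(W + 4) = (2*W)*(4 + W) = 2*W*(4 + W))
M = 2688 (M = -3*2*4*(4 + 4)*(-4 - 10) = -3*2*4*8*(-14) = -192*(-14) = -3*(-896) = 2688)
M*(-1270) = 2688*(-1270) = -3413760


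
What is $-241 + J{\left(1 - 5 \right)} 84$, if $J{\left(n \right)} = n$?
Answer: $-577$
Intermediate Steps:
$-241 + J{\left(1 - 5 \right)} 84 = -241 + \left(1 - 5\right) 84 = -241 - 336 = -577$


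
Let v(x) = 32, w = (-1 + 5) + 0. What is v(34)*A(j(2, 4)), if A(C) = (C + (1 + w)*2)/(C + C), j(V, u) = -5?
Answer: -16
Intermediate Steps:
w = 4 (w = 4 + 0 = 4)
A(C) = (10 + C)/(2*C) (A(C) = (C + (1 + 4)*2)/(C + C) = (C + 5*2)/((2*C)) = (C + 10)*(1/(2*C)) = (10 + C)*(1/(2*C)) = (10 + C)/(2*C))
v(34)*A(j(2, 4)) = 32*((½)*(10 - 5)/(-5)) = 32*((½)*(-⅕)*5) = 32*(-½) = -16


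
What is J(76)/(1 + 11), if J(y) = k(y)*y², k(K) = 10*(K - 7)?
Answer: 332120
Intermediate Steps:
k(K) = -70 + 10*K (k(K) = 10*(-7 + K) = -70 + 10*K)
J(y) = y²*(-70 + 10*y) (J(y) = (-70 + 10*y)*y² = y²*(-70 + 10*y))
J(76)/(1 + 11) = (10*76²*(-7 + 76))/(1 + 11) = (10*5776*69)/12 = 3985440*(1/12) = 332120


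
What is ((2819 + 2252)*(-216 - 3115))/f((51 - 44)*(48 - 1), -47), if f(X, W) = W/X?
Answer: 118240507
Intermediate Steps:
((2819 + 2252)*(-216 - 3115))/f((51 - 44)*(48 - 1), -47) = ((2819 + 2252)*(-216 - 3115))/((-47*1/((48 - 1)*(51 - 44)))) = (5071*(-3331))/((-47/(7*47))) = -16891501/((-47/329)) = -16891501/((-47*1/329)) = -16891501/(-⅐) = -16891501*(-7) = 118240507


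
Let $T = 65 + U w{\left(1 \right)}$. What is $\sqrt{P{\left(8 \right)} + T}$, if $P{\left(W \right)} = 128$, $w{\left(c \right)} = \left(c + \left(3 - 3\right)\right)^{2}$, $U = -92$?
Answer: $\sqrt{101} \approx 10.05$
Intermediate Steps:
$w{\left(c \right)} = c^{2}$ ($w{\left(c \right)} = \left(c + \left(3 - 3\right)\right)^{2} = \left(c + 0\right)^{2} = c^{2}$)
$T = -27$ ($T = 65 - 92 \cdot 1^{2} = 65 - 92 = -27$)
$\sqrt{P{\left(8 \right)} + T} = \sqrt{128 - 27} = \sqrt{101}$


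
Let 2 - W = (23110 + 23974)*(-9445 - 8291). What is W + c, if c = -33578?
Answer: 835048248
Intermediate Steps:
W = 835081826 (W = 2 - (23110 + 23974)*(-9445 - 8291) = 2 - 47084*(-17736) = 2 - 1*(-835081824) = 2 + 835081824 = 835081826)
W + c = 835081826 - 33578 = 835048248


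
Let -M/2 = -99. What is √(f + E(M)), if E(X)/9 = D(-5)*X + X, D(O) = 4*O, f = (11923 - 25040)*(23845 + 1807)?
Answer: I*√336511142 ≈ 18344.0*I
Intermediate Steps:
M = 198 (M = -2*(-99) = 198)
f = -336477284 (f = -13117*25652 = -336477284)
E(X) = -171*X (E(X) = 9*((4*(-5))*X + X) = 9*(-20*X + X) = 9*(-19*X) = -171*X)
√(f + E(M)) = √(-336477284 - 171*198) = √(-336477284 - 33858) = √(-336511142) = I*√336511142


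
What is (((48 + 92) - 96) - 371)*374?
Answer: -122298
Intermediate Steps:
(((48 + 92) - 96) - 371)*374 = ((140 - 96) - 371)*374 = (44 - 371)*374 = -327*374 = -122298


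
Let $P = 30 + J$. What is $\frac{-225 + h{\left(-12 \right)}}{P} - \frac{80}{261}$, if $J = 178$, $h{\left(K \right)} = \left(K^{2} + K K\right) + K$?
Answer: $- \frac{3329}{54288} \approx -0.061321$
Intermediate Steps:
$h{\left(K \right)} = K + 2 K^{2}$ ($h{\left(K \right)} = \left(K^{2} + K^{2}\right) + K = 2 K^{2} + K = K + 2 K^{2}$)
$P = 208$ ($P = 30 + 178 = 208$)
$\frac{-225 + h{\left(-12 \right)}}{P} - \frac{80}{261} = \frac{-225 - 12 \left(1 + 2 \left(-12\right)\right)}{208} - \frac{80}{261} = \left(-225 - 12 \left(1 - 24\right)\right) \frac{1}{208} - \frac{80}{261} = \left(-225 - -276\right) \frac{1}{208} - \frac{80}{261} = \left(-225 + 276\right) \frac{1}{208} - \frac{80}{261} = 51 \cdot \frac{1}{208} - \frac{80}{261} = \frac{51}{208} - \frac{80}{261} = - \frac{3329}{54288}$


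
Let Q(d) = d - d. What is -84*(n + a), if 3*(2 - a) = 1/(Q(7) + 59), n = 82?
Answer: -416276/59 ≈ -7055.5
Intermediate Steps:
Q(d) = 0
a = 353/177 (a = 2 - 1/(3*(0 + 59)) = 2 - 1/3/59 = 2 - 1/3*1/59 = 2 - 1/177 = 353/177 ≈ 1.9944)
-84*(n + a) = -84*(82 + 353/177) = -84*14867/177 = -416276/59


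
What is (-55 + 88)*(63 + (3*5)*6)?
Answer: 5049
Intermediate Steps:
(-55 + 88)*(63 + (3*5)*6) = 33*(63 + 15*6) = 33*(63 + 90) = 33*153 = 5049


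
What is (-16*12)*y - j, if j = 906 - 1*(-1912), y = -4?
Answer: -2050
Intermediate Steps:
j = 2818 (j = 906 + 1912 = 2818)
(-16*12)*y - j = -16*12*(-4) - 1*2818 = -192*(-4) - 2818 = 768 - 2818 = -2050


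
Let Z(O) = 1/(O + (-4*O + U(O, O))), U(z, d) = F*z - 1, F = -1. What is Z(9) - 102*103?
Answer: -388723/37 ≈ -10506.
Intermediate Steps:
U(z, d) = -1 - z (U(z, d) = -z - 1 = -1 - z)
Z(O) = 1/(-1 - 4*O) (Z(O) = 1/(O + (-4*O + (-1 - O))) = 1/(O + (-1 - 5*O)) = 1/(-1 - 4*O))
Z(9) - 102*103 = -1/(1 + 4*9) - 102*103 = -1/(1 + 36) - 10506 = -1/37 - 10506 = -388723/37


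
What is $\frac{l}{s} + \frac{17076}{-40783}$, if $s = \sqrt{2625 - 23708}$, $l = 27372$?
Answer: $- \frac{17076}{40783} - \frac{27372 i \sqrt{21083}}{21083} \approx -0.4187 - 188.51 i$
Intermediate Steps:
$s = i \sqrt{21083}$ ($s = \sqrt{-21083} = i \sqrt{21083} \approx 145.2 i$)
$\frac{l}{s} + \frac{17076}{-40783} = \frac{27372}{i \sqrt{21083}} + \frac{17076}{-40783} = 27372 \left(- \frac{i \sqrt{21083}}{21083}\right) + 17076 \left(- \frac{1}{40783}\right) = - \frac{27372 i \sqrt{21083}}{21083} - \frac{17076}{40783} = - \frac{17076}{40783} - \frac{27372 i \sqrt{21083}}{21083}$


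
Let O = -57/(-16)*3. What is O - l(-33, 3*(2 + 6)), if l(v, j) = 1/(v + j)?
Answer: 1555/144 ≈ 10.799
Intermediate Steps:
l(v, j) = 1/(j + v)
O = 171/16 (O = -57*(-1/16)*3 = (57/16)*3 = 171/16 ≈ 10.688)
O - l(-33, 3*(2 + 6)) = 171/16 - 1/(3*(2 + 6) - 33) = 171/16 - 1/(3*8 - 33) = 171/16 - 1/(24 - 33) = 171/16 - 1/(-9) = 171/16 - 1*(-⅑) = 171/16 + ⅑ = 1555/144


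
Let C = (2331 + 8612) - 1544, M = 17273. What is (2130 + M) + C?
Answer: 28802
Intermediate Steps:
C = 9399 (C = 10943 - 1544 = 9399)
(2130 + M) + C = (2130 + 17273) + 9399 = 19403 + 9399 = 28802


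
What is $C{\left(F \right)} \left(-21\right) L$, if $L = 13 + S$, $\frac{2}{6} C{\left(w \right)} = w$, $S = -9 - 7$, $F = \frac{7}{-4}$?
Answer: $- \frac{1323}{4} \approx -330.75$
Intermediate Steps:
$F = - \frac{7}{4}$ ($F = 7 \left(- \frac{1}{4}\right) = - \frac{7}{4} \approx -1.75$)
$S = -16$
$C{\left(w \right)} = 3 w$
$L = -3$ ($L = 13 - 16 = -3$)
$C{\left(F \right)} \left(-21\right) L = 3 \left(- \frac{7}{4}\right) \left(-21\right) \left(-3\right) = \left(- \frac{21}{4}\right) \left(-21\right) \left(-3\right) = \frac{441}{4} \left(-3\right) = - \frac{1323}{4}$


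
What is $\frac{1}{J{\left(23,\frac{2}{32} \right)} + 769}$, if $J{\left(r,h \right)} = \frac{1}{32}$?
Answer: $\frac{32}{24609} \approx 0.0013003$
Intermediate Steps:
$J{\left(r,h \right)} = \frac{1}{32}$
$\frac{1}{J{\left(23,\frac{2}{32} \right)} + 769} = \frac{1}{\frac{1}{32} + 769} = \frac{1}{\frac{24609}{32}} = \frac{32}{24609}$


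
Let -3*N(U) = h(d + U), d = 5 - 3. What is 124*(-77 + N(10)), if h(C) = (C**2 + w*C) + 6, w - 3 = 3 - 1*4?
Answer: -16740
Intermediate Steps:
d = 2
w = 2 (w = 3 + (3 - 1*4) = 3 + (3 - 4) = 3 - 1 = 2)
h(C) = 6 + C**2 + 2*C (h(C) = (C**2 + 2*C) + 6 = 6 + C**2 + 2*C)
N(U) = -10/3 - 2*U/3 - (2 + U)**2/3 (N(U) = -(6 + (2 + U)**2 + 2*(2 + U))/3 = -(6 + (2 + U)**2 + (4 + 2*U))/3 = -(10 + (2 + U)**2 + 2*U)/3 = -10/3 - 2*U/3 - (2 + U)**2/3)
124*(-77 + N(10)) = 124*(-77 + (-14/3 - 2*10 - 1/3*10**2)) = 124*(-77 + (-14/3 - 20 - 1/3*100)) = 124*(-77 + (-14/3 - 20 - 100/3)) = 124*(-77 - 58) = 124*(-135) = -16740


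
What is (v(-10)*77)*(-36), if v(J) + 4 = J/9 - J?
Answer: -13552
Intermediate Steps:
v(J) = -4 - 8*J/9 (v(J) = -4 + (J/9 - J) = -4 - 8*J/9)
(v(-10)*77)*(-36) = ((-4 - 8/9*(-10))*77)*(-36) = ((-4 + 80/9)*77)*(-36) = ((44/9)*77)*(-36) = (3388/9)*(-36) = -13552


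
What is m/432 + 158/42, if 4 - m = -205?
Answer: 12839/3024 ≈ 4.2457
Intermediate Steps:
m = 209 (m = 4 - 1*(-205) = 4 + 205 = 209)
m/432 + 158/42 = 209/432 + 158/42 = 209*(1/432) + 158*(1/42) = 209/432 + 79/21 = 12839/3024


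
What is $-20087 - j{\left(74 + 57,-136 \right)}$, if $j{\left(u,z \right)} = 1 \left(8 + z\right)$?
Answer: $-19959$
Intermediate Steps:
$j{\left(u,z \right)} = 8 + z$
$-20087 - j{\left(74 + 57,-136 \right)} = -20087 - \left(8 - 136\right) = -20087 - -128 = -20087 + 128 = -19959$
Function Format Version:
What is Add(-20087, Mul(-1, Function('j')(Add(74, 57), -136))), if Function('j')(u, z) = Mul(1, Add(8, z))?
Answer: -19959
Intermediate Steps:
Function('j')(u, z) = Add(8, z)
Add(-20087, Mul(-1, Function('j')(Add(74, 57), -136))) = Add(-20087, Mul(-1, Add(8, -136))) = Add(-20087, Mul(-1, -128)) = Add(-20087, 128) = -19959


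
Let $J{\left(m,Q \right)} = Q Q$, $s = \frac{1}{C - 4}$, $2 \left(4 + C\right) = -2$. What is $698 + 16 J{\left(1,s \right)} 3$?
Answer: $\frac{18862}{27} \approx 698.59$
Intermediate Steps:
$C = -5$ ($C = -4 + \frac{1}{2} \left(-2\right) = -4 - 1 = -5$)
$s = - \frac{1}{9}$ ($s = \frac{1}{-5 - 4} = \frac{1}{-9} = - \frac{1}{9} \approx -0.11111$)
$J{\left(m,Q \right)} = Q^{2}$
$698 + 16 J{\left(1,s \right)} 3 = 698 + 16 \left(- \frac{1}{9}\right)^{2} \cdot 3 = 698 + 16 \cdot \frac{1}{81} \cdot 3 = 698 + \frac{16}{81} \cdot 3 = 698 + \frac{16}{27} = \frac{18862}{27}$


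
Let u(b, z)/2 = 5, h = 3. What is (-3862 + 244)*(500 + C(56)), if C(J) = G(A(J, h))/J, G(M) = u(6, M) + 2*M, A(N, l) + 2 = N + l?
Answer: -12719079/7 ≈ -1.8170e+6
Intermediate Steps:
u(b, z) = 10 (u(b, z) = 2*5 = 10)
A(N, l) = -2 + N + l (A(N, l) = -2 + (N + l) = -2 + N + l)
G(M) = 10 + 2*M
C(J) = (12 + 2*J)/J (C(J) = (10 + 2*(-2 + J + 3))/J = (10 + 2*(1 + J))/J = (10 + (2 + 2*J))/J = (12 + 2*J)/J)
(-3862 + 244)*(500 + C(56)) = (-3862 + 244)*(500 + (2 + 12/56)) = -3618*(500 + (2 + 12*(1/56))) = -3618*(500 + (2 + 3/14)) = -3618*(500 + 31/14) = -3618*7031/14 = -12719079/7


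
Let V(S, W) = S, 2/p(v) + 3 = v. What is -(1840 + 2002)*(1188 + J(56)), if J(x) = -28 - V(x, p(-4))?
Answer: -4241568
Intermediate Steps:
p(v) = 2/(-3 + v)
J(x) = -28 - x
-(1840 + 2002)*(1188 + J(56)) = -(1840 + 2002)*(1188 + (-28 - 1*56)) = -3842*(1188 + (-28 - 56)) = -3842*(1188 - 84) = -3842*1104 = -1*4241568 = -4241568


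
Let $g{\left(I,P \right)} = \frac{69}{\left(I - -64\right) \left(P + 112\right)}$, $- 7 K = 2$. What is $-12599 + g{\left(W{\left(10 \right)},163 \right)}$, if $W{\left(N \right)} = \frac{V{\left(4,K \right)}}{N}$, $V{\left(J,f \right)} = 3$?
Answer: $- \frac{445563497}{35365} \approx -12599.0$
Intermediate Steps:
$K = - \frac{2}{7}$ ($K = \left(- \frac{1}{7}\right) 2 = - \frac{2}{7} \approx -0.28571$)
$W{\left(N \right)} = \frac{3}{N}$
$g{\left(I,P \right)} = \frac{69}{\left(64 + I\right) \left(112 + P\right)}$ ($g{\left(I,P \right)} = \frac{69}{\left(I + \left(-37 + 101\right)\right) \left(112 + P\right)} = \frac{69}{\left(I + 64\right) \left(112 + P\right)} = \frac{69}{\left(64 + I\right) \left(112 + P\right)}$)
$-12599 + g{\left(W{\left(10 \right)},163 \right)} = -12599 + \frac{69}{7168 + 64 \cdot 163 + 112 \cdot \frac{3}{10} + \frac{3}{10} \cdot 163} = -12599 + \frac{69}{7168 + 10432 + 112 \cdot 3 \cdot \frac{1}{10} + 3 \cdot \frac{1}{10} \cdot 163} = -12599 + \frac{69}{7168 + 10432 + 112 \cdot \frac{3}{10} + \frac{3}{10} \cdot 163} = -12599 + \frac{69}{7168 + 10432 + \frac{168}{5} + \frac{489}{10}} = -12599 + \frac{69}{\frac{35365}{2}} = -12599 + 69 \cdot \frac{2}{35365} = -12599 + \frac{138}{35365} = - \frac{445563497}{35365}$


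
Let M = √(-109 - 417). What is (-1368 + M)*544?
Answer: -744192 + 544*I*√526 ≈ -7.4419e+5 + 12476.0*I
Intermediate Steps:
M = I*√526 (M = √(-526) = I*√526 ≈ 22.935*I)
(-1368 + M)*544 = (-1368 + I*√526)*544 = -744192 + 544*I*√526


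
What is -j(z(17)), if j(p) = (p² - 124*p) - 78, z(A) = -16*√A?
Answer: -4274 - 1984*√17 ≈ -12454.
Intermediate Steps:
j(p) = -78 + p² - 124*p
-j(z(17)) = -(-78 + (-16*√17)² - (-1984)*√17) = -(-78 + 4352 + 1984*√17) = -(4274 + 1984*√17) = -4274 - 1984*√17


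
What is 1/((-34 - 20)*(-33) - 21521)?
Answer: -1/19739 ≈ -5.0661e-5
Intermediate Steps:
1/((-34 - 20)*(-33) - 21521) = 1/(-54*(-33) - 21521) = 1/(1782 - 21521) = 1/(-19739) = -1/19739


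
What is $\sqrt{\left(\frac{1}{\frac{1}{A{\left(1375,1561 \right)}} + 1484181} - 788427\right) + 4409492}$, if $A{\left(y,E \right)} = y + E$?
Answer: $\frac{\sqrt{68757829476282093397626097}}{4357555417} \approx 1902.9$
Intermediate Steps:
$A{\left(y,E \right)} = E + y$
$\sqrt{\left(\frac{1}{\frac{1}{A{\left(1375,1561 \right)}} + 1484181} - 788427\right) + 4409492} = \sqrt{\left(\frac{1}{\frac{1}{1561 + 1375} + 1484181} - 788427\right) + 4409492} = \sqrt{\left(\frac{1}{\frac{1}{2936} + 1484181} - 788427\right) + 4409492} = \sqrt{\left(\frac{1}{\frac{4357555417}{2936}} - 788427\right) + 4409492} = \sqrt{\left(\frac{2936}{4357555417} - 788427\right) + 4409492} = \sqrt{- \frac{3435614344756123}{4357555417} + 4409492} = \sqrt{\frac{15778991406062041}{4357555417}} = \frac{\sqrt{68757829476282093397626097}}{4357555417}$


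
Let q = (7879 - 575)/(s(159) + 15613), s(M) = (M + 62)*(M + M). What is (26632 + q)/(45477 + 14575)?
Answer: 571864104/1289481583 ≈ 0.44348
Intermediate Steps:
s(M) = 2*M*(62 + M) (s(M) = (62 + M)*(2*M) = 2*M*(62 + M))
q = 7304/85891 (q = (7879 - 575)/(2*159*(62 + 159) + 15613) = 7304/(2*159*221 + 15613) = 7304/(70278 + 15613) = 7304/85891 ≈ 0.085038)
(26632 + q)/(45477 + 14575) = (26632 + 7304/85891)/(45477 + 14575) = (2287456416/85891)/60052 = (2287456416/85891)*(1/60052) = 571864104/1289481583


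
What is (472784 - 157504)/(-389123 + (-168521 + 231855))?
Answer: -315280/325789 ≈ -0.96774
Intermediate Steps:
(472784 - 157504)/(-389123 + (-168521 + 231855)) = 315280/(-389123 + 63334) = 315280/(-325789) = 315280*(-1/325789) = -315280/325789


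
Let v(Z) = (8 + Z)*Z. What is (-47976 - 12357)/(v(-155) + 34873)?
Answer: -60333/57658 ≈ -1.0464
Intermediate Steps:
v(Z) = Z*(8 + Z)
(-47976 - 12357)/(v(-155) + 34873) = (-47976 - 12357)/(-155*(8 - 155) + 34873) = -60333/(-155*(-147) + 34873) = -60333/(22785 + 34873) = -60333/57658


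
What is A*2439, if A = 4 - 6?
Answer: -4878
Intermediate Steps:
A = -2
A*2439 = -2*2439 = -4878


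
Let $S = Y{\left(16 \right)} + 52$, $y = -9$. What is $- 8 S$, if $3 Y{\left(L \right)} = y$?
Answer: $-392$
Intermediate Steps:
$Y{\left(L \right)} = -3$ ($Y{\left(L \right)} = \frac{1}{3} \left(-9\right) = -3$)
$S = 49$ ($S = -3 + 52 = 49$)
$- 8 S = \left(-8\right) 49 = -392$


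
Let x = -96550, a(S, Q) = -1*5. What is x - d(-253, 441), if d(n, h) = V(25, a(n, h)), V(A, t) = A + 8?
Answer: -96583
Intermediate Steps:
a(S, Q) = -5
V(A, t) = 8 + A
d(n, h) = 33 (d(n, h) = 8 + 25 = 33)
x - d(-253, 441) = -96550 - 1*33 = -96550 - 33 = -96583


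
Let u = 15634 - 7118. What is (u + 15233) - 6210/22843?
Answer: 542492197/22843 ≈ 23749.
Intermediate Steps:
u = 8516
(u + 15233) - 6210/22843 = (8516 + 15233) - 6210/22843 = 23749 - 6210*1/22843 = 23749 - 6210/22843 = 542492197/22843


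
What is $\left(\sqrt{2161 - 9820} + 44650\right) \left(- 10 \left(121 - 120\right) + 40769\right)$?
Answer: $1819889350 + 122277 i \sqrt{851} \approx 1.8199 \cdot 10^{9} + 3.5671 \cdot 10^{6} i$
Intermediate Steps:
$\left(\sqrt{2161 - 9820} + 44650\right) \left(- 10 \left(121 - 120\right) + 40769\right) = \left(\sqrt{-7659} + 44650\right) \left(\left(-10\right) 1 + 40769\right) = \left(3 i \sqrt{851} + 44650\right) \left(-10 + 40769\right) = \left(44650 + 3 i \sqrt{851}\right) 40759 = 1819889350 + 122277 i \sqrt{851}$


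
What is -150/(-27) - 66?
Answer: -544/9 ≈ -60.444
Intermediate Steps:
-150/(-27) - 66 = -150*(-1/27) - 66 = 50/9 - 66 = -544/9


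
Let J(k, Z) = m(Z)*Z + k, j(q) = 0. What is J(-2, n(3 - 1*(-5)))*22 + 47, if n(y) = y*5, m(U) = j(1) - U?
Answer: -35197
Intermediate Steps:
m(U) = -U (m(U) = 0 - U = -U)
n(y) = 5*y
J(k, Z) = k - Z**2 (J(k, Z) = (-Z)*Z + k = -Z**2 + k = k - Z**2)
J(-2, n(3 - 1*(-5)))*22 + 47 = (-2 - (5*(3 - 1*(-5)))**2)*22 + 47 = (-2 - (5*(3 + 5))**2)*22 + 47 = (-2 - (5*8)**2)*22 + 47 = (-2 - 1*40**2)*22 + 47 = (-2 - 1*1600)*22 + 47 = (-2 - 1600)*22 + 47 = -1602*22 + 47 = -35244 + 47 = -35197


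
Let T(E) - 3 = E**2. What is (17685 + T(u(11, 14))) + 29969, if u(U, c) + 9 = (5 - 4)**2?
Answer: 47721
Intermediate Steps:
u(U, c) = -8 (u(U, c) = -9 + (5 - 4)**2 = -9 + 1**2 = -9 + 1 = -8)
T(E) = 3 + E**2
(17685 + T(u(11, 14))) + 29969 = (17685 + (3 + (-8)**2)) + 29969 = (17685 + (3 + 64)) + 29969 = (17685 + 67) + 29969 = 17752 + 29969 = 47721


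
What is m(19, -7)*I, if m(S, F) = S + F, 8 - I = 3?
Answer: 60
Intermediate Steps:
I = 5 (I = 8 - 1*3 = 8 - 3 = 5)
m(S, F) = F + S
m(19, -7)*I = (-7 + 19)*5 = 12*5 = 60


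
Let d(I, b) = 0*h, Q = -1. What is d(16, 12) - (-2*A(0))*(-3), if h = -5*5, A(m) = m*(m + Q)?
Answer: 0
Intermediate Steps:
A(m) = m*(-1 + m) (A(m) = m*(m - 1) = m*(-1 + m))
h = -25
d(I, b) = 0 (d(I, b) = 0*(-25) = 0)
d(16, 12) - (-2*A(0))*(-3) = 0 - (-0*(-1 + 0))*(-3) = 0 - (-0*(-1))*(-3) = 0 - (-2*0)*(-3) = 0 - 0*(-3) = 0 - 1*0 = 0 + 0 = 0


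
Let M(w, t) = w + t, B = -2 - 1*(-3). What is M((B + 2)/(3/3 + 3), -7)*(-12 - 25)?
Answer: 925/4 ≈ 231.25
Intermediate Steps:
B = 1 (B = -2 + 3 = 1)
M(w, t) = t + w
M((B + 2)/(3/3 + 3), -7)*(-12 - 25) = (-7 + (1 + 2)/(3/3 + 3))*(-12 - 25) = (-7 + 3/(3*(1/3) + 3))*(-37) = (-7 + 3/(1 + 3))*(-37) = (-7 + 3/4)*(-37) = -25/4*(-37) = 925/4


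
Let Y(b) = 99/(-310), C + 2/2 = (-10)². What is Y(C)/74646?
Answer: -1/233740 ≈ -4.2783e-6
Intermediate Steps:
C = 99 (C = -1 + (-10)² = -1 + 100 = 99)
Y(b) = -99/310 (Y(b) = 99*(-1/310) = -99/310)
Y(C)/74646 = -99/310/74646 = -99/310*1/74646 = -1/233740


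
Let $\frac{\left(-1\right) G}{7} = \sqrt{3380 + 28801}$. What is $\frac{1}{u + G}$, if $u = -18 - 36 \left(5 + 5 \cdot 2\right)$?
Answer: $\frac{186}{421835} - \frac{7 \sqrt{32181}}{1265505} \approx -0.00055135$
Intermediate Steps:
$G = - 7 \sqrt{32181}$ ($G = - 7 \sqrt{3380 + 28801} = - 7 \sqrt{32181} \approx -1255.7$)
$u = -558$ ($u = -18 - 36 \left(5 + 10\right) = -18 - 540 = -558$)
$\frac{1}{u + G} = \frac{1}{-558 - 7 \sqrt{32181}}$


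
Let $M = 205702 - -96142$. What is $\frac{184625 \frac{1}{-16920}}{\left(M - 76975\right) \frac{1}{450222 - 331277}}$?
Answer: $- \frac{4392044125}{760956696} \approx -5.7717$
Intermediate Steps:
$M = 301844$ ($M = 205702 + 96142 = 301844$)
$\frac{184625 \frac{1}{-16920}}{\left(M - 76975\right) \frac{1}{450222 - 331277}} = \frac{184625 \frac{1}{-16920}}{\left(301844 - 76975\right) \frac{1}{450222 - 331277}} = \frac{184625 \left(- \frac{1}{16920}\right)}{224869 \cdot \frac{1}{118945}} = - \frac{36925}{3384 \cdot 224869 \cdot \frac{1}{118945}} = - \frac{36925}{3384 \cdot \frac{224869}{118945}} = \left(- \frac{36925}{3384}\right) \frac{118945}{224869} = - \frac{4392044125}{760956696}$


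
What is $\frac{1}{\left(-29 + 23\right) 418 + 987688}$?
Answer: $\frac{1}{985180} \approx 1.015 \cdot 10^{-6}$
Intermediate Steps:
$\frac{1}{\left(-29 + 23\right) 418 + 987688} = \frac{1}{\left(-6\right) 418 + 987688} = \frac{1}{-2508 + 987688} = \frac{1}{985180}$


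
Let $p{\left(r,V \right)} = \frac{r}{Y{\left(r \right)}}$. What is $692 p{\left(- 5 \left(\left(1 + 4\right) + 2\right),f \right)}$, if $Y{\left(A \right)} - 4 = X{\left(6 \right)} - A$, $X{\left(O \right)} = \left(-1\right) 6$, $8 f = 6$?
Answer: $- \frac{24220}{33} \approx -733.94$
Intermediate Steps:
$f = \frac{3}{4}$ ($f = \frac{1}{8} \cdot 6 = \frac{3}{4} \approx 0.75$)
$X{\left(O \right)} = -6$
$Y{\left(A \right)} = -2 - A$ ($Y{\left(A \right)} = 4 - \left(6 + A\right) = -2 - A$)
$p{\left(r,V \right)} = \frac{r}{-2 - r}$
$692 p{\left(- 5 \left(\left(1 + 4\right) + 2\right),f \right)} = 692 \left(- \frac{\left(-5\right) \left(\left(1 + 4\right) + 2\right)}{2 - 5 \left(\left(1 + 4\right) + 2\right)}\right) = 692 \left(- \frac{\left(-5\right) \left(5 + 2\right)}{2 - 5 \left(5 + 2\right)}\right) = 692 \left(- \frac{\left(-5\right) 7}{2 - 35}\right) = 692 \left(\left(-1\right) \left(-35\right) \frac{1}{2 - 35}\right) = 692 \left(\left(-1\right) \left(-35\right) \frac{1}{-33}\right) = 692 \left(\left(-1\right) \left(-35\right) \left(- \frac{1}{33}\right)\right) = 692 \left(- \frac{35}{33}\right) = - \frac{24220}{33}$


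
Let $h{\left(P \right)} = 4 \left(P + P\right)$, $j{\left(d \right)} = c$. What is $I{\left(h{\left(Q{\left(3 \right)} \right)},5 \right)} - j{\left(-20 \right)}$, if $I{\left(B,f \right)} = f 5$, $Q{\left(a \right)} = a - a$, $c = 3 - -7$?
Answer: $15$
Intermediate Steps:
$c = 10$ ($c = 3 + 7 = 10$)
$j{\left(d \right)} = 10$
$Q{\left(a \right)} = 0$
$h{\left(P \right)} = 8 P$ ($h{\left(P \right)} = 4 \cdot 2 P = 8 P$)
$I{\left(B,f \right)} = 5 f$
$I{\left(h{\left(Q{\left(3 \right)} \right)},5 \right)} - j{\left(-20 \right)} = 5 \cdot 5 - 10 = 25 - 10 = 15$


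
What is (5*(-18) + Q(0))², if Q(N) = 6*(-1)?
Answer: 9216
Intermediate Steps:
Q(N) = -6
(5*(-18) + Q(0))² = (5*(-18) - 6)² = (-90 - 6)² = (-96)² = 9216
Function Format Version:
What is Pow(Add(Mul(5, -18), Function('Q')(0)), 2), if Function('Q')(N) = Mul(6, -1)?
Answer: 9216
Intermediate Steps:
Function('Q')(N) = -6
Pow(Add(Mul(5, -18), Function('Q')(0)), 2) = Pow(Add(Mul(5, -18), -6), 2) = Pow(Add(-90, -6), 2) = Pow(-96, 2) = 9216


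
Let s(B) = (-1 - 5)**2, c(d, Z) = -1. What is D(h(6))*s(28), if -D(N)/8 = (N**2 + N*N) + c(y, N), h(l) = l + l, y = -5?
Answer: -82656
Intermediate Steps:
h(l) = 2*l
D(N) = 8 - 16*N**2 (D(N) = -8*((N**2 + N*N) - 1) = -8*((N**2 + N**2) - 1) = -8*(2*N**2 - 1) = -8*(-1 + 2*N**2) = 8 - 16*N**2)
s(B) = 36 (s(B) = (-6)**2 = 36)
D(h(6))*s(28) = (8 - 16*(2*6)**2)*36 = (8 - 16*12**2)*36 = (8 - 16*144)*36 = (8 - 2304)*36 = -2296*36 = -82656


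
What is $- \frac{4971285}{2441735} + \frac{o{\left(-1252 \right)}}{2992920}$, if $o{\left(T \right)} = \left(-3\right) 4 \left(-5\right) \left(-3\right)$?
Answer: $- \frac{49596992715}{24359725054} \approx -2.036$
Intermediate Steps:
$o{\left(T \right)} = -180$ ($o{\left(T \right)} = \left(-12\right) \left(-5\right) \left(-3\right) = 60 \left(-3\right) = -180$)
$- \frac{4971285}{2441735} + \frac{o{\left(-1252 \right)}}{2992920} = - \frac{4971285}{2441735} - \frac{180}{2992920} = \left(-4971285\right) \frac{1}{2441735} - \frac{3}{49882} = - \frac{994257}{488347} - \frac{3}{49882} = - \frac{49596992715}{24359725054}$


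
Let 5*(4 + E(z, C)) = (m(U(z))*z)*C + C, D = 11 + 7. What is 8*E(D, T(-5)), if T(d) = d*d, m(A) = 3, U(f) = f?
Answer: 2168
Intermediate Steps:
D = 18
T(d) = d²
E(z, C) = -4 + C/5 + 3*C*z/5 (E(z, C) = -4 + ((3*z)*C + C)/5 = -4 + (3*C*z + C)/5 = -4 + (C + 3*C*z)/5 = -4 + (C/5 + 3*C*z/5) = -4 + C/5 + 3*C*z/5)
8*E(D, T(-5)) = 8*(-4 + (⅕)*(-5)² + (⅗)*(-5)²*18) = 8*(-4 + (⅕)*25 + (⅗)*25*18) = 8*(-4 + 5 + 270) = 8*271 = 2168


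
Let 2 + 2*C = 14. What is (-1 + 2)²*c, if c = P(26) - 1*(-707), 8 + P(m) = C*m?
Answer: 855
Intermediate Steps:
C = 6 (C = -1 + (½)*14 = -1 + 7 = 6)
P(m) = -8 + 6*m
c = 855 (c = (-8 + 6*26) - 1*(-707) = (-8 + 156) + 707 = 148 + 707 = 855)
(-1 + 2)²*c = (-1 + 2)²*855 = 1²*855 = 1*855 = 855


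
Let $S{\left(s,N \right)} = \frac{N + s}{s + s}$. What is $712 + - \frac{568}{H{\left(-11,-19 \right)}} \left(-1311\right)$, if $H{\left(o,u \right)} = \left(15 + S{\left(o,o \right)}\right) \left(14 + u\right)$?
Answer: $- \frac{85961}{10} \approx -8596.1$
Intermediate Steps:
$S{\left(s,N \right)} = \frac{N + s}{2 s}$
$H{\left(o,u \right)} = 224 + 16 u$ ($H{\left(o,u \right)} = \left(15 + \frac{o + o}{2 o}\right) \left(14 + u\right) = \left(15 + \frac{2 o}{2 o}\right) \left(14 + u\right) = \left(15 + 1\right) \left(14 + u\right) = 16 \left(14 + u\right) = 224 + 16 u$)
$712 + - \frac{568}{H{\left(-11,-19 \right)}} \left(-1311\right) = 712 + - \frac{568}{224 + 16 \left(-19\right)} \left(-1311\right) = 712 + - \frac{568}{224 - 304} \left(-1311\right) = 712 + - \frac{568}{-80} \left(-1311\right) = 712 + \left(-568\right) \left(- \frac{1}{80}\right) \left(-1311\right) = 712 + \frac{71}{10} \left(-1311\right) = 712 - \frac{93081}{10} = - \frac{85961}{10}$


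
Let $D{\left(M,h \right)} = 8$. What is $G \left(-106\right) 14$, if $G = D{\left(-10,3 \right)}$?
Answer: $-11872$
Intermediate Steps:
$G = 8$
$G \left(-106\right) 14 = 8 \left(-106\right) 14 = \left(-848\right) 14 = -11872$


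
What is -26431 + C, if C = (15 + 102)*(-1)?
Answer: -26548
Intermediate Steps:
C = -117 (C = 117*(-1) = -117)
-26431 + C = -26431 - 117 = -26548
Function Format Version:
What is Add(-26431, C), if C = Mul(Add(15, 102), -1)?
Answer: -26548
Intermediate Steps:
C = -117 (C = Mul(117, -1) = -117)
Add(-26431, C) = Add(-26431, -117) = -26548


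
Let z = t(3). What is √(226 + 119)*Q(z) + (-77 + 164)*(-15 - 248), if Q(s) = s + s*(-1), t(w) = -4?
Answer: -22881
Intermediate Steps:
z = -4
Q(s) = 0 (Q(s) = s - s = 0)
√(226 + 119)*Q(z) + (-77 + 164)*(-15 - 248) = √(226 + 119)*0 + (-77 + 164)*(-15 - 248) = √345*0 + 87*(-263) = 0 - 22881 = -22881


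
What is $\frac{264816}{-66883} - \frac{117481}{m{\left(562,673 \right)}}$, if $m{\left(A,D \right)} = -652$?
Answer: $\frac{7684821691}{43607716} \approx 176.23$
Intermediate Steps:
$\frac{264816}{-66883} - \frac{117481}{m{\left(562,673 \right)}} = \frac{264816}{-66883} - \frac{117481}{-652} = 264816 \left(- \frac{1}{66883}\right) - - \frac{117481}{652} = - \frac{264816}{66883} + \frac{117481}{652} = \frac{7684821691}{43607716}$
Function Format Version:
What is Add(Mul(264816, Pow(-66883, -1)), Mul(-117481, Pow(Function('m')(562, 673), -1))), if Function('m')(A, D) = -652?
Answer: Rational(7684821691, 43607716) ≈ 176.23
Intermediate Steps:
Add(Mul(264816, Pow(-66883, -1)), Mul(-117481, Pow(Function('m')(562, 673), -1))) = Add(Mul(264816, Pow(-66883, -1)), Mul(-117481, Pow(-652, -1))) = Add(Mul(264816, Rational(-1, 66883)), Mul(-117481, Rational(-1, 652))) = Add(Rational(-264816, 66883), Rational(117481, 652)) = Rational(7684821691, 43607716)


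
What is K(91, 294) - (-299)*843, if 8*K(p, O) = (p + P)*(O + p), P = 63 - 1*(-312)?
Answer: 1097933/4 ≈ 2.7448e+5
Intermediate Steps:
P = 375 (P = 63 + 312 = 375)
K(p, O) = (375 + p)*(O + p)/8 (K(p, O) = ((p + 375)*(O + p))/8 = ((375 + p)*(O + p))/8 = (375 + p)*(O + p)/8)
K(91, 294) - (-299)*843 = ((⅛)*91² + (375/8)*294 + (375/8)*91 + (⅛)*294*91) - (-299)*843 = ((⅛)*8281 + 55125/4 + 34125/8 + 13377/4) - 1*(-252057) = (8281/8 + 55125/4 + 34125/8 + 13377/4) + 252057 = 89705/4 + 252057 = 1097933/4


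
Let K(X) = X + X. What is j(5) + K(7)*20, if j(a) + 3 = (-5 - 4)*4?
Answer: 241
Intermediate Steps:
K(X) = 2*X
j(a) = -39 (j(a) = -3 + (-5 - 4)*4 = -3 - 9*4 = -3 - 36 = -39)
j(5) + K(7)*20 = -39 + (2*7)*20 = -39 + 14*20 = -39 + 280 = 241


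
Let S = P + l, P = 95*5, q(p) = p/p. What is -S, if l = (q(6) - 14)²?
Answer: -644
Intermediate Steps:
q(p) = 1
P = 475
l = 169 (l = (1 - 14)² = (-13)² = 169)
S = 644 (S = 475 + 169 = 644)
-S = -1*644 = -644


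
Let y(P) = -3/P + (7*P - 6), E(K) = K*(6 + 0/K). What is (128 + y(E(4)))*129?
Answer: 299151/8 ≈ 37394.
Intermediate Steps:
E(K) = 6*K (E(K) = K*(6 + 0) = K*6 = 6*K)
y(P) = -6 - 3/P + 7*P (y(P) = -3/P + (-6 + 7*P) = -6 - 3/P + 7*P)
(128 + y(E(4)))*129 = (128 + (-6 - 3/(6*4) + 7*(6*4)))*129 = (128 + (-6 - 3/24 + 7*24))*129 = (128 + (-6 - 3*1/24 + 168))*129 = (128 + (-6 - 1/8 + 168))*129 = (128 + 1295/8)*129 = (2319/8)*129 = 299151/8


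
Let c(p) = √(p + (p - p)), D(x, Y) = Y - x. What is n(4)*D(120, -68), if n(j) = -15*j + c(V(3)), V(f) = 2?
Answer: 11280 - 188*√2 ≈ 11014.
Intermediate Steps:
c(p) = √p (c(p) = √(p + 0) = √p)
n(j) = √2 - 15*j (n(j) = -15*j + √2 = √2 - 15*j)
n(4)*D(120, -68) = (√2 - 15*4)*(-68 - 1*120) = (√2 - 60)*(-68 - 120) = (-60 + √2)*(-188) = 11280 - 188*√2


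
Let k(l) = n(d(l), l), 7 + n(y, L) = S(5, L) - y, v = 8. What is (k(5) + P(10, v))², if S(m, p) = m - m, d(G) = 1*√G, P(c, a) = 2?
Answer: (5 + √5)² ≈ 52.361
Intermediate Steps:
d(G) = √G
S(m, p) = 0
n(y, L) = -7 - y (n(y, L) = -7 + (0 - y) = -7 - y)
k(l) = -7 - √l
(k(5) + P(10, v))² = ((-7 - √5) + 2)² = (-5 - √5)²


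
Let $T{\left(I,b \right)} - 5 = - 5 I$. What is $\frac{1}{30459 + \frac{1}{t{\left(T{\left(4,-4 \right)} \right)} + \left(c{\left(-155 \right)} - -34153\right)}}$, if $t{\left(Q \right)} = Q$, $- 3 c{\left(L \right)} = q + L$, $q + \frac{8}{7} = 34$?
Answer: $\frac{239251}{7287346216} \approx 3.2831 \cdot 10^{-5}$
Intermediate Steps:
$T{\left(I,b \right)} = 5 - 5 I$
$q = \frac{230}{7}$ ($q = - \frac{8}{7} + 34 = \frac{230}{7} \approx 32.857$)
$c{\left(L \right)} = - \frac{230}{21} - \frac{L}{3}$ ($c{\left(L \right)} = - \frac{\frac{230}{7} + L}{3} = - \frac{230}{21} - \frac{L}{3}$)
$\frac{1}{30459 + \frac{1}{t{\left(T{\left(4,-4 \right)} \right)} + \left(c{\left(-155 \right)} - -34153\right)}} = \frac{1}{30459 + \frac{1}{\left(5 - 20\right) - - \frac{239356}{7}}} = \frac{1}{30459 + \frac{1}{\left(5 - 20\right) + \left(\left(- \frac{230}{21} + \frac{155}{3}\right) + 34153\right)}} = \frac{1}{30459 + \frac{1}{-15 + \left(\frac{285}{7} + 34153\right)}} = \frac{1}{30459 + \frac{1}{-15 + \frac{239356}{7}}} = \frac{1}{30459 + \frac{1}{\frac{239251}{7}}} = \frac{1}{30459 + \frac{7}{239251}} = \frac{1}{\frac{7287346216}{239251}} = \frac{239251}{7287346216}$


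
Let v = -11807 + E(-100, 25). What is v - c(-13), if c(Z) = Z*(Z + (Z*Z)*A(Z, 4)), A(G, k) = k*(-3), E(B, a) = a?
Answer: -38315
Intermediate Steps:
A(G, k) = -3*k
c(Z) = Z*(Z - 12*Z²) (c(Z) = Z*(Z + (Z*Z)*(-3*4)) = Z*(Z + Z²*(-12)) = Z*(Z - 12*Z²))
v = -11782 (v = -11807 + 25 = -11782)
v - c(-13) = -11782 - (-13)²*(1 - 12*(-13)) = -11782 - 169*(1 + 156) = -11782 - 169*157 = -11782 - 1*26533 = -11782 - 26533 = -38315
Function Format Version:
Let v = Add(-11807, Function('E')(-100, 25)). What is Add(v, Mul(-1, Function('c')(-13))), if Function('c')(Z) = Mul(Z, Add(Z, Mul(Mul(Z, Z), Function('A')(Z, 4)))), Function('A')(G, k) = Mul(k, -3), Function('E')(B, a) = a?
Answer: -38315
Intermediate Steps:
Function('A')(G, k) = Mul(-3, k)
Function('c')(Z) = Mul(Z, Add(Z, Mul(-12, Pow(Z, 2)))) (Function('c')(Z) = Mul(Z, Add(Z, Mul(Mul(Z, Z), Mul(-3, 4)))) = Mul(Z, Add(Z, Mul(Pow(Z, 2), -12))) = Mul(Z, Add(Z, Mul(-12, Pow(Z, 2)))))
v = -11782 (v = Add(-11807, 25) = -11782)
Add(v, Mul(-1, Function('c')(-13))) = Add(-11782, Mul(-1, Mul(Pow(-13, 2), Add(1, Mul(-12, -13))))) = Add(-11782, Mul(-1, Mul(169, Add(1, 156)))) = Add(-11782, Mul(-1, Mul(169, 157))) = Add(-11782, Mul(-1, 26533)) = Add(-11782, -26533) = -38315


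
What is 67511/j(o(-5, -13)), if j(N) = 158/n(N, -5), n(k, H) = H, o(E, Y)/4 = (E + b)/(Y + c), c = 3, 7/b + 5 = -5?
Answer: -337555/158 ≈ -2136.4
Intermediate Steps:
b = -7/10 (b = 7/(-5 - 5) = 7/(-10) = 7*(-1/10) = -7/10 ≈ -0.70000)
o(E, Y) = 4*(-7/10 + E)/(3 + Y) (o(E, Y) = 4*((E - 7/10)/(Y + 3)) = 4*((-7/10 + E)/(3 + Y)) = 4*(-7/10 + E)/(3 + Y))
j(N) = -158/5 (j(N) = 158/(-5) = 158*(-1/5) = -158/5)
67511/j(o(-5, -13)) = 67511/(-158/5) = 67511*(-5/158) = -337555/158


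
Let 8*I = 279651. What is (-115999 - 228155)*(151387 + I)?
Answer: -256523271519/4 ≈ -6.4131e+10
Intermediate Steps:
I = 279651/8 (I = (⅛)*279651 = 279651/8 ≈ 34956.)
(-115999 - 228155)*(151387 + I) = (-115999 - 228155)*(151387 + 279651/8) = -344154*1490747/8 = -256523271519/4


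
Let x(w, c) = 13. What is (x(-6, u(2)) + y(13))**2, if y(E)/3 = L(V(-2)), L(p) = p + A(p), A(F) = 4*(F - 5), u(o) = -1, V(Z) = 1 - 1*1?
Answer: 2209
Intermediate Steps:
V(Z) = 0 (V(Z) = 1 - 1 = 0)
A(F) = -20 + 4*F (A(F) = 4*(-5 + F) = -20 + 4*F)
L(p) = -20 + 5*p (L(p) = p + (-20 + 4*p) = -20 + 5*p)
y(E) = -60 (y(E) = 3*(-20 + 5*0) = 3*(-20 + 0) = 3*(-20) = -60)
(x(-6, u(2)) + y(13))**2 = (13 - 60)**2 = (-47)**2 = 2209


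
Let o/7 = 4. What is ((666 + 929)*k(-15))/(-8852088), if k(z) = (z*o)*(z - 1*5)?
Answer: -79750/52691 ≈ -1.5135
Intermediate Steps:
o = 28 (o = 7*4 = 28)
k(z) = 28*z*(-5 + z) (k(z) = (z*28)*(z - 1*5) = (28*z)*(z - 5) = (28*z)*(-5 + z) = 28*z*(-5 + z))
((666 + 929)*k(-15))/(-8852088) = ((666 + 929)*(28*(-15)*(-5 - 15)))/(-8852088) = (1595*(28*(-15)*(-20)))*(-1/8852088) = (1595*8400)*(-1/8852088) = 13398000*(-1/8852088) = -79750/52691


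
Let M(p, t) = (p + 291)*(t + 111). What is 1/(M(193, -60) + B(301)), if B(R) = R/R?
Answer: 1/24685 ≈ 4.0510e-5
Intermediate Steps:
B(R) = 1
M(p, t) = (111 + t)*(291 + p) (M(p, t) = (291 + p)*(111 + t) = (111 + t)*(291 + p))
1/(M(193, -60) + B(301)) = 1/((32301 + 111*193 + 291*(-60) + 193*(-60)) + 1) = 1/((32301 + 21423 - 17460 - 11580) + 1) = 1/(24684 + 1) = 1/24685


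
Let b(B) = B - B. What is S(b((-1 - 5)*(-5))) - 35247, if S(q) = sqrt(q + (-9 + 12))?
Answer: -35247 + sqrt(3) ≈ -35245.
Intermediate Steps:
b(B) = 0
S(q) = sqrt(3 + q) (S(q) = sqrt(q + 3) = sqrt(3 + q))
S(b((-1 - 5)*(-5))) - 35247 = sqrt(3 + 0) - 35247 = sqrt(3) - 35247 = -35247 + sqrt(3)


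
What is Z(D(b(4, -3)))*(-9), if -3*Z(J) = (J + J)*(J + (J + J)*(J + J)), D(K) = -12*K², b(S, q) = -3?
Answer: -30163104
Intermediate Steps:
Z(J) = -2*J*(J + 4*J²)/3 (Z(J) = -(J + J)*(J + (J + J)*(J + J))/3 = -2*J*(J + (2*J)*(2*J))/3 = -2*J*(J + 4*J²)/3)
Z(D(b(4, -3)))*(-9) = (2*(-12*(-3)²)²*(-1 - (-48)*(-3)²)/3)*(-9) = (2*(-12*9)²*(-1 - (-48)*9)/3)*(-9) = ((⅔)*(-108)²*(-1 - 4*(-108)))*(-9) = ((⅔)*11664*(-1 + 432))*(-9) = ((⅔)*11664*431)*(-9) = 3351456*(-9) = -30163104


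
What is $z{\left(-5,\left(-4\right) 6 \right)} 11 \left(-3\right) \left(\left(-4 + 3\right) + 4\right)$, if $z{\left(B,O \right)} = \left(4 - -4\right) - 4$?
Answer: $-396$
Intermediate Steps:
$z{\left(B,O \right)} = 4$ ($z{\left(B,O \right)} = \left(4 + 4\right) - 4 = 8 - 4 = 4$)
$z{\left(-5,\left(-4\right) 6 \right)} 11 \left(-3\right) \left(\left(-4 + 3\right) + 4\right) = 4 \cdot 11 \left(-3\right) \left(\left(-4 + 3\right) + 4\right) = 4 \left(- 33 \left(-1 + 4\right)\right) = 4 \left(\left(-33\right) 3\right) = 4 \left(-99\right) = -396$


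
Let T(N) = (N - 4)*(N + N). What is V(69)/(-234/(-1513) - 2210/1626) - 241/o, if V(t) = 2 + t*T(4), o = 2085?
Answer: -5486458873/3089183955 ≈ -1.7760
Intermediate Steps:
T(N) = 2*N*(-4 + N) (T(N) = (-4 + N)*(2*N) = 2*N*(-4 + N))
V(t) = 2 (V(t) = 2 + t*(2*4*(-4 + 4)) = 2 + t*(2*4*0) = 2 + t*0 = 2 + 0 = 2)
V(69)/(-234/(-1513) - 2210/1626) - 241/o = 2/(-234/(-1513) - 2210/1626) - 241/2085 = 2/(-234*(-1/1513) - 2210*1/1626) - 241*1/2085 = 2/(234/1513 - 1105/813) - 241/2085 = 2/(-1481623/1230069) - 241/2085 = 2*(-1230069/1481623) - 241/2085 = -2460138/1481623 - 241/2085 = -5486458873/3089183955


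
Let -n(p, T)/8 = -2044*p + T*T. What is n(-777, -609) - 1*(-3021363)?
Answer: -12651189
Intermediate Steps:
n(p, T) = -8*T**2 + 16352*p (n(p, T) = -8*(-2044*p + T*T) = -8*(-2044*p + T**2) = -8*(T**2 - 2044*p) = -8*T**2 + 16352*p)
n(-777, -609) - 1*(-3021363) = (-8*(-609)**2 + 16352*(-777)) - 1*(-3021363) = (-8*370881 - 12705504) + 3021363 = (-2967048 - 12705504) + 3021363 = -15672552 + 3021363 = -12651189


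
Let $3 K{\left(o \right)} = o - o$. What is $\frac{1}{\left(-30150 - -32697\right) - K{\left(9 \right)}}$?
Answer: $\frac{1}{2547} \approx 0.00039262$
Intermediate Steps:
$K{\left(o \right)} = 0$ ($K{\left(o \right)} = \frac{o - o}{3} = \frac{1}{3} \cdot 0 = 0$)
$\frac{1}{\left(-30150 - -32697\right) - K{\left(9 \right)}} = \frac{1}{\left(-30150 - -32697\right) - 0} = \frac{1}{\left(-30150 + 32697\right) + 0} = \frac{1}{2547 + 0} = \frac{1}{2547}$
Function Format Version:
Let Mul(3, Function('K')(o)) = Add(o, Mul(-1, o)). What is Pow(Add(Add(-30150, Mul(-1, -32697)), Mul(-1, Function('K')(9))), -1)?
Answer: Rational(1, 2547) ≈ 0.00039262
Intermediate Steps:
Function('K')(o) = 0 (Function('K')(o) = Mul(Rational(1, 3), Add(o, Mul(-1, o))) = Mul(Rational(1, 3), 0) = 0)
Pow(Add(Add(-30150, Mul(-1, -32697)), Mul(-1, Function('K')(9))), -1) = Pow(Add(Add(-30150, Mul(-1, -32697)), Mul(-1, 0)), -1) = Pow(Add(Add(-30150, 32697), 0), -1) = Pow(Add(2547, 0), -1) = Pow(2547, -1) = Rational(1, 2547)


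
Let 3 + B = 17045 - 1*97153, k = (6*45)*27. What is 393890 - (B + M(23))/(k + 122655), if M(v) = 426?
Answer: 10236823147/25989 ≈ 3.9389e+5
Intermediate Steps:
k = 7290 (k = 270*27 = 7290)
B = -80111 (B = -3 + (17045 - 1*97153) = -3 + (17045 - 97153) = -3 - 80108 = -80111)
393890 - (B + M(23))/(k + 122655) = 393890 - (-80111 + 426)/(7290 + 122655) = 393890 - (-79685)/129945 = 393890 - 1*(-15937/25989) = 393890 + 15937/25989 = 10236823147/25989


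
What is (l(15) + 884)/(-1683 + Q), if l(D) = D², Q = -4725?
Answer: -1109/6408 ≈ -0.17306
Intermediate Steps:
(l(15) + 884)/(-1683 + Q) = (15² + 884)/(-1683 - 4725) = (225 + 884)/(-6408) = 1109*(-1/6408) = -1109/6408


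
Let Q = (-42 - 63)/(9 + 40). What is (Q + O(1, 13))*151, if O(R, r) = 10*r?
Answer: 135145/7 ≈ 19306.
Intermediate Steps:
Q = -15/7 (Q = -105/49 = -105*1/49 = -15/7 ≈ -2.1429)
(Q + O(1, 13))*151 = (-15/7 + 10*13)*151 = (-15/7 + 130)*151 = (895/7)*151 = 135145/7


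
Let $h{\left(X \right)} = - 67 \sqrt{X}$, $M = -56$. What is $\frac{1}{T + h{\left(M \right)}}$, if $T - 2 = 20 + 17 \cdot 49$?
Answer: $\frac{855}{982409} + \frac{134 i \sqrt{14}}{982409} \approx 0.00087031 + 0.00051036 i$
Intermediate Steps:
$T = 855$ ($T = 2 + \left(20 + 17 \cdot 49\right) = 2 + \left(20 + 833\right) = 2 + 853 = 855$)
$\frac{1}{T + h{\left(M \right)}} = \frac{1}{855 - 67 \sqrt{-56}} = \frac{1}{855 - 67 \cdot 2 i \sqrt{14}} = \frac{1}{855 - 134 i \sqrt{14}}$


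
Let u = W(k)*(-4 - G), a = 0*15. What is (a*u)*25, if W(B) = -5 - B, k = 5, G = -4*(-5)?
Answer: 0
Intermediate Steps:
a = 0
G = 20
u = 240 (u = (-5 - 1*5)*(-4 - 1*20) = (-5 - 5)*(-4 - 20) = -10*(-24) = 240)
(a*u)*25 = (0*240)*25 = 0*25 = 0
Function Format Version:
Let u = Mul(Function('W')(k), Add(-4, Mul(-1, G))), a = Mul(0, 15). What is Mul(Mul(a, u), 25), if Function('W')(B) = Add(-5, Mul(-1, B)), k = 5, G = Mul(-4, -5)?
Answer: 0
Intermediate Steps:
a = 0
G = 20
u = 240 (u = Mul(Add(-5, Mul(-1, 5)), Add(-4, Mul(-1, 20))) = Mul(Add(-5, -5), Add(-4, -20)) = Mul(-10, -24) = 240)
Mul(Mul(a, u), 25) = Mul(Mul(0, 240), 25) = Mul(0, 25) = 0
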